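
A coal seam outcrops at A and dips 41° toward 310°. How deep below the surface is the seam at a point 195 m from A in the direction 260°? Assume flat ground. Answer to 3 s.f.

The hole lies 50° from the dip direction, so the down-dip offset is 195 × cos 50° = 125.34 m.
Depth = down-dip offset × tan(dip) = 125.34 × tan 41° = 125.34 × 0.8693
Depth = 108.96 m

109 m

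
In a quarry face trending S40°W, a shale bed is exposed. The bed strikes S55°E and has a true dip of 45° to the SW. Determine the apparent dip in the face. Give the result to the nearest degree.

The strike is S55°E and the section trends S40°W; the acute angle between them is β = 85°.
tan α = tan 45° × sin 85° = 1.0000 × 0.9962 = 0.9962
α = arctan(0.9962) = 44.89°

45°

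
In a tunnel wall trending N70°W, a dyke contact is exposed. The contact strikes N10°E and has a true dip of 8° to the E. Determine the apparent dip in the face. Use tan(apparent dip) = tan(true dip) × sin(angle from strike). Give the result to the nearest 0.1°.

Angle between strike (N10°E) and section (N70°W): β = 80°.
tan α = tan 8° × sin 80° = 0.1405 × 0.9848 = 0.1384
apparent dip = arctan 0.1384 = 7.88°

7.9°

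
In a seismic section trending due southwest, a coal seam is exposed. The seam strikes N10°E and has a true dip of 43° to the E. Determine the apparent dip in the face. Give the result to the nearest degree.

Angle between strike (N10°E) and section (due southwest): β = 35°.
tan(apparent dip) = tan 43° · sin 35° = 0.5349
apparent dip = arctan 0.5349 = 28.14°

28°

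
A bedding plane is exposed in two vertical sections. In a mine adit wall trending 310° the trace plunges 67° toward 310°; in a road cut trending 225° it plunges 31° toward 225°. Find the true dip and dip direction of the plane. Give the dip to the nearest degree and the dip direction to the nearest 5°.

Each apparent-dip line lies in the plane. As unit vectors (x east, y north, z up), v₁ plunges 67°→310° and v₂ plunges 31°→225°.
n = v₁ × v₂ = (-0.687, 0.404, 0.334) (taken with n_z > 0).
tan δ = √(n_x²+n_y²)/n_z = 0.797/0.334, so δ = 67.3°.
Dip direction = azimuth of (n_x, n_y) = atan2(-0.687, 0.404) = 300°.

true dip 67°, dip direction 300°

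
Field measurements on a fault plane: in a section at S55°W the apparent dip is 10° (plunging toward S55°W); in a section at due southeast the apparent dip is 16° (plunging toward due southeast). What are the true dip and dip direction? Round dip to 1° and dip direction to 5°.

The two traces are lines in the plane: v₁ = (sin 235°·cos 10°, cos 235°·cos 10°, −sin 10°), v₂ = (sin 135°·cos 16°, cos 135°·cos 16°, −sin 16°).
n = v₁ × v₂ = (0.038, -0.340, 0.932) (taken with n_z > 0).
tan δ = √(n_x²+n_y²)/n_z = 0.342/0.932, so δ = 20.2°.
The horizontal component of n points toward azimuth atan2(n_x, n_y) = 174°, the dip direction.

true dip 20°, dip direction 175°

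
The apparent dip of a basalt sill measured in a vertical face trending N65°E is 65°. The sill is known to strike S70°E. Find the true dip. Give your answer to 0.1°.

β = acute angle between strike S70°E and section N65°E = 45°.
tan(true dip) = tan 65° / sin 45° = 3.0328
δ = arctan(3.0328) = 71.75°

71.8°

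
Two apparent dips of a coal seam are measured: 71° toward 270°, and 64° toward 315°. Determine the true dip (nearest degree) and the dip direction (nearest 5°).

Represent each trace as a vector plunging at its apparent dip toward its trend (east-north-up frame): v₁ = (-0.326, -0.000, -0.946), v₂ = (-0.310, 0.310, -0.899).
n = v₁ × v₂ = (-0.293, -0.000, 0.101) (taken with n_z > 0).
tan δ = √(n_x²+n_y²)/n_z = 0.293/0.101, so δ = 71.0°.
Dip direction = azimuth of (n_x, n_y) = atan2(-0.293, -0.000) = 270°.

true dip 71°, dip direction 270°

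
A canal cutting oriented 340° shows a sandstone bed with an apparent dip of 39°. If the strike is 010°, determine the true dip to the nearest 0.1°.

The section is 30° from the strike.
tan(true dip) = tan 39° / sin 30° = 1.6196
δ = arctan(1.6196) = 58.31°

58.3°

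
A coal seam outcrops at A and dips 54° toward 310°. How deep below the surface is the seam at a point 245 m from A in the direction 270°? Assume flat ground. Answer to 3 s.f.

The hole lies 40° from the dip direction, so the down-dip offset is 245 × cos 40° = 187.68 m.
Depth = down-dip offset × tan(dip) = 187.68 × tan 54° = 187.68 × 1.3764
Depth = 258.32 m

258 m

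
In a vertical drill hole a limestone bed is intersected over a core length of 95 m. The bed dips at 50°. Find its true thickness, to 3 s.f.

True thickness t = h · cos(dip) = 95 × cos 50°
t = 95 × 0.6428 = 61.065 m

61.1 m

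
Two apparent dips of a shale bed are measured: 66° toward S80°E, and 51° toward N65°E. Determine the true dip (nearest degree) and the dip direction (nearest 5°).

Represent each trace as a vector plunging at its apparent dip toward its trend (east-north-up frame): v₁ = (0.401, -0.071, -0.914), v₂ = (0.570, 0.266, -0.777).
The plane normal is n = v₁ × v₂ ∝ (0.298, -0.210, 0.147).
True dip = arccos(n_z / |n|) = arccos(0.3738) = 68.1°.
The horizontal component of n points toward azimuth atan2(n_x, n_y) = 125°, the dip direction.

true dip 68°, dip direction 125°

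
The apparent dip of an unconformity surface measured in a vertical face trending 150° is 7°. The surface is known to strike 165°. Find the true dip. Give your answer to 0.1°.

The section is 15° from the strike.
tan(true dip) = tan 7° / sin 15° = 0.4744
true dip = arctan 0.4744 = 25.38°

25.4°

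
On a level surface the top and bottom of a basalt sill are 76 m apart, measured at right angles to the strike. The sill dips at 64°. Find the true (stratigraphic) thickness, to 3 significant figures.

68.3 m

True thickness t = w · sin(dip) = 76 × sin 64°
t = 76 × 0.8988 = 68.308 m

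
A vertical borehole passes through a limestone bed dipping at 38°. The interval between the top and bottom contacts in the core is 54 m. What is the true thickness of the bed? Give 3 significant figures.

42.6 m

True thickness t = h · cos(dip) = 54 × cos 38°
t = 54 × 0.7880 = 42.553 m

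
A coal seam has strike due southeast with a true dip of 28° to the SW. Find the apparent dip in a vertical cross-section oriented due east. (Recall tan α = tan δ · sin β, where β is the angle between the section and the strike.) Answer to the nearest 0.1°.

20.6°

The section lies 45° from the strike.
tan(apparent dip) = tan 28° · sin 45° = 0.3760
α = arctan(0.3760) = 20.61°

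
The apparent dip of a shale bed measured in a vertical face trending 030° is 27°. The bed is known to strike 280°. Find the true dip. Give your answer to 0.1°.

28.5°

β = acute angle between strike 280° and section 030° = 70°.
tan(true dip) = tan 27° / sin 70° = 0.5422
true dip = arctan 0.5422 = 28.47°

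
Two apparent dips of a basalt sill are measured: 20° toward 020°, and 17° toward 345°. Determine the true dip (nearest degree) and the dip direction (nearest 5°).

The two traces are lines in the plane: v₁ = (sin 20°·cos 20°, cos 20°·cos 20°, −sin 20°), v₂ = (sin 345°·cos 17°, cos 345°·cos 17°, −sin 17°).
n = v₁ × v₂ = (0.058, 0.179, 0.515) (taken with n_z > 0).
True dip = arccos(n_z / |n|) = arccos(0.9396) = 20.0°.
The horizontal component of n points toward azimuth atan2(n_x, n_y) = 18°, the dip direction.

true dip 20°, dip direction 020°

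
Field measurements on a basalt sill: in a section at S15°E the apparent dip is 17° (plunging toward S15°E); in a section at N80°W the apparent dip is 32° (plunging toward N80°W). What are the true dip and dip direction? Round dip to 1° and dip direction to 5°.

true dip 42°, dip direction 235°

Each apparent-dip line lies in the plane. As unit vectors (x east, y north, z up), v₁ plunges 17°→S15°E and v₂ plunges 32°→N80°W.
n = v₁ × v₂ = (-0.533, -0.375, 0.735) (taken with n_z > 0).
Dip δ = arctan(|n_h|/n_z) = arctan(0.652/0.735) = 41.6°.
The horizontal component of n points toward azimuth atan2(n_x, n_y) = 235°, the dip direction.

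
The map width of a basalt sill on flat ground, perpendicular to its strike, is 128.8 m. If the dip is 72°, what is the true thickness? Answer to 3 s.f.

122 m

True thickness t = w · sin(dip) = 128.8 × sin 72°
t = 128.8 × 0.9511 = 122.496 m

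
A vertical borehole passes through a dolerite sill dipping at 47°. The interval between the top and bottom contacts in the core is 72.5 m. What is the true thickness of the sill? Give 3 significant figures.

49.4 m

True thickness t = h · cos(dip) = 72.5 × cos 47°
t = 72.5 × 0.6820 = 49.445 m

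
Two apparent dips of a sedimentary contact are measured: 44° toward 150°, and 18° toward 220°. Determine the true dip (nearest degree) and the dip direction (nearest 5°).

Each apparent-dip line lies in the plane. As unit vectors (x east, y north, z up), v₁ plunges 44°→150° and v₂ plunges 18°→220°.
Cross product v₁ × v₂ gives the pole to the plane: n ∝ (0.314, -0.536, 0.643).
Dip δ = arctan(|n_h|/n_z) = arctan(0.621/0.643) = 44.0°.
The horizontal component of n points toward azimuth atan2(n_x, n_y) = 150°, the dip direction.

true dip 44°, dip direction 150°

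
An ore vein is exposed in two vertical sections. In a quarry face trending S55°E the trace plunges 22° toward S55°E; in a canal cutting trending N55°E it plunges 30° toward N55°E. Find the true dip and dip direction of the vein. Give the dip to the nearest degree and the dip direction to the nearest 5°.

true dip 32°, dip direction 075°

The two traces are lines in the plane: v₁ = (sin 125°·cos 22°, cos 125°·cos 22°, −sin 22°), v₂ = (sin 55°·cos 30°, cos 55°·cos 30°, −sin 30°).
The plane normal is n = v₁ × v₂ ∝ (0.452, 0.114, 0.755).
Dip δ = arctan(|n_h|/n_z) = arctan(0.466/0.755) = 31.7°.
Dip direction = atan2(0.452, 0.114) = 76° (azimuth of n's horizontal projection).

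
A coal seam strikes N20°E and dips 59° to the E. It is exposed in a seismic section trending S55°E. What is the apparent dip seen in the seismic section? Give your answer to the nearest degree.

Angle between strike (N20°E) and section (S55°E): β = 75°.
tan α = tan 59° × sin 75° = 1.6643 × 0.9659 = 1.6076
α = arctan(1.6076) = 58.12°

58°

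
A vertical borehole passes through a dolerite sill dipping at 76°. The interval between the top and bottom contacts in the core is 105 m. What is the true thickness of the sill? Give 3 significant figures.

True thickness t = h · cos(dip) = 105 × cos 76°
t = 105 × 0.2419 = 25.402 m

25.4 m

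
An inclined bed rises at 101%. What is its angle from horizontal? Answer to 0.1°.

45.3°

tan θ = 101/100 = 1.0100
θ = arctan(1.0100) = 45.29°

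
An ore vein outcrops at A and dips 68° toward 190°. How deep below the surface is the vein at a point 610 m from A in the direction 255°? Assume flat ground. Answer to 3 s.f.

638 m

The hole lies 65° from the dip direction, so the down-dip offset is 610 × cos 65° = 257.80 m.
Depth = down-dip offset × tan(dip) = 257.80 × tan 68° = 257.80 × 2.4751
Depth = 638.07 m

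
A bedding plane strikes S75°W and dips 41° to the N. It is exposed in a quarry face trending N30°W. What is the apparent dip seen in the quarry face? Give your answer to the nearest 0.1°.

40.0°

Angle between strike (S75°W) and section (N30°W): β = 75°.
tan(apparent dip) = tan 41° · sin 75° = 0.8397
α = arctan(0.8397) = 40.02°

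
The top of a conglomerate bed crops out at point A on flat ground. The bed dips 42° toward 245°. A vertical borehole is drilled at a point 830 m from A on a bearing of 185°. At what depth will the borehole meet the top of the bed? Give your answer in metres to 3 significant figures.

374 m

The hole lies 60° from the dip direction, so the down-dip offset is 830 × cos 60° = 415.00 m.
Depth = down-dip offset × tan(dip) = 415.00 × tan 42° = 415.00 × 0.9004
Depth = 373.67 m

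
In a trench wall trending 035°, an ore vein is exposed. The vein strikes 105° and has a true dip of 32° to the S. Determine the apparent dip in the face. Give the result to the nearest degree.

30°

The section lies 70° from the strike.
tan(apparent dip) = tan 32° · sin 70° = 0.5872
apparent dip = arctan 0.5872 = 30.42°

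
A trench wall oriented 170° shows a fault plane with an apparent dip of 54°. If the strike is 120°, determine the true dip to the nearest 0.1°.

β = acute angle between strike 120° and section 170° = 50°.
tan(true dip) = tan 54° / sin 50° = 1.7967
δ = arctan(1.7967) = 60.90°

60.9°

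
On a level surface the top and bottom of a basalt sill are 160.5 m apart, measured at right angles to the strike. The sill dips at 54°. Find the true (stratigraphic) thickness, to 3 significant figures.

130 m

True thickness t = w · sin(dip) = 160.5 × sin 54°
t = 160.5 × 0.8090 = 129.847 m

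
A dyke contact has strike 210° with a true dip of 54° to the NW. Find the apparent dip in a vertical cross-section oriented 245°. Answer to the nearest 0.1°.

The section lies 35° from the strike.
tan(apparent dip) = tan 54° · sin 35° = 0.7895
apparent dip = arctan 0.7895 = 38.29°

38.3°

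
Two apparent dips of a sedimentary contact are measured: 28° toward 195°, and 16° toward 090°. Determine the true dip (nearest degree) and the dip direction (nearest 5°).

true dip 35°, dip direction 155°

Represent each trace as a vector plunging at its apparent dip toward its trend (east-north-up frame): v₁ = (-0.229, -0.853, -0.469), v₂ = (0.961, 0.000, -0.276).
Cross product v₁ × v₂ gives the pole to the plane: n ∝ (0.235, -0.514, 0.820).
Dip δ = arctan(|n_h|/n_z) = arctan(0.565/0.820) = 34.6°.
Dip direction = atan2(0.235, -0.514) = 155° (azimuth of n's horizontal projection).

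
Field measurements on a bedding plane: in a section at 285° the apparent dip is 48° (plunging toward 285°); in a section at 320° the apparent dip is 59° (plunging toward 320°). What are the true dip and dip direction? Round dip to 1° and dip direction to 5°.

Each apparent-dip line lies in the plane. As unit vectors (x east, y north, z up), v₁ plunges 48°→285° and v₂ plunges 59°→320°.
Cross product v₁ × v₂ gives the pole to the plane: n ∝ (-0.145, 0.308, 0.198).
True dip = arccos(n_z / |n|) = arccos(0.5023) = 59.8°.
Dip direction = atan2(-0.145, 0.308) = 335° (azimuth of n's horizontal projection).

true dip 60°, dip direction 335°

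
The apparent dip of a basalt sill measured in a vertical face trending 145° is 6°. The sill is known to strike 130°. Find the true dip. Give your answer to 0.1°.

β = acute angle between strike 130° and section 145° = 15°.
tan δ = tan α / sin β = tan 6° / sin 15° = 0.1051 / 0.2588 = 0.4061
δ = arctan(0.4061) = 22.10°

22.1°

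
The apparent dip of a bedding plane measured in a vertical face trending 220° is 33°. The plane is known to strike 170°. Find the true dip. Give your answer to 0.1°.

40.3°

β = acute angle between strike 170° and section 220° = 50°.
tan(true dip) = tan 33° / sin 50° = 0.8477
true dip = arctan 0.8477 = 40.29°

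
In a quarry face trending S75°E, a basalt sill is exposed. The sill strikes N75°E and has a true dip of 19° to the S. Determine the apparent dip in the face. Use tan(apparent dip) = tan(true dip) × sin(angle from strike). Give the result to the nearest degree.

The section lies 30° from the strike.
tan(apparent dip) = tan 19° · sin 30° = 0.1722
apparent dip = arctan 0.1722 = 9.77°

10°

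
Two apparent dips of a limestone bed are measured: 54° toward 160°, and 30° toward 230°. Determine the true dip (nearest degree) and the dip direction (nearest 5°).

true dip 54°, dip direction 165°

Each apparent-dip line lies in the plane. As unit vectors (x east, y north, z up), v₁ plunges 54°→160° and v₂ plunges 30°→230°.
The plane normal is n = v₁ × v₂ ∝ (0.174, -0.637, 0.478).
tan δ = √(n_x²+n_y²)/n_z = 0.661/0.478, so δ = 54.1°.
The horizontal component of n points toward azimuth atan2(n_x, n_y) = 165°, the dip direction.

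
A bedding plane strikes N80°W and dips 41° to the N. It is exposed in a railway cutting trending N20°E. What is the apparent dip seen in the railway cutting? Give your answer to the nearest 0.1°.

40.6°

The strike is N80°W and the section trends N20°E; the acute angle between them is β = 80°.
tan(apparent dip) = tan 41° · sin 80° = 0.8561
apparent dip = arctan 0.8561 = 40.57°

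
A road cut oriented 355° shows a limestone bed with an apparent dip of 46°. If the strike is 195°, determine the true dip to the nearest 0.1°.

71.7°

β = acute angle between strike 195° and section 355° = 20°.
tan δ = tan α / sin β = tan 46° / sin 20° = 1.0355 / 0.3420 = 3.0277
δ = arctan(3.0277) = 71.72°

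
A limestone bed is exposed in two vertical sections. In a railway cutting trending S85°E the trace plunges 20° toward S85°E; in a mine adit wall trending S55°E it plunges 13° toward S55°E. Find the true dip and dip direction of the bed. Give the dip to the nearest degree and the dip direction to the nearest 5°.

true dip 22°, dip direction 070°

Each apparent-dip line lies in the plane. As unit vectors (x east, y north, z up), v₁ plunges 20°→S85°E and v₂ plunges 13°→S55°E.
The plane normal is n = v₁ × v₂ ∝ (0.173, 0.062, 0.458).
tan δ = √(n_x²+n_y²)/n_z = 0.184/0.458, so δ = 21.9°.
Dip direction = azimuth of (n_x, n_y) = atan2(0.173, 0.062) = 70°.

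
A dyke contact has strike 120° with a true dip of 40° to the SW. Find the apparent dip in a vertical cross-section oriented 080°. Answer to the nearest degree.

28°

The strike is 120° and the section trends 080°; the acute angle between them is β = 40°.
tan α = tan 40° × sin 40° = 0.8391 × 0.6428 = 0.5394
apparent dip = arctan 0.5394 = 28.34°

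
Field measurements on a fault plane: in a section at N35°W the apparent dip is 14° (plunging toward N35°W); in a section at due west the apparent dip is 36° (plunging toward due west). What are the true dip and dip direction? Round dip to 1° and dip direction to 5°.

Each apparent-dip line lies in the plane. As unit vectors (x east, y north, z up), v₁ plunges 14°→N35°W and v₂ plunges 36°→due west.
n = v₁ × v₂ = (-0.467, -0.131, 0.643) (taken with n_z > 0).
Dip δ = arctan(|n_h|/n_z) = arctan(0.485/0.643) = 37.0°.
The horizontal component of n points toward azimuth atan2(n_x, n_y) = 254°, the dip direction.

true dip 37°, dip direction 255°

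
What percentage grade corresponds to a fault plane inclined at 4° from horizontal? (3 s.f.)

grade % = 100 × tan 4° = 100 × 0.0699

6.99%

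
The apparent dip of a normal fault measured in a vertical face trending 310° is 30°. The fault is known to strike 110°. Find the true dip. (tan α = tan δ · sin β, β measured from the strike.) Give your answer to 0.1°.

59.4°

β = acute angle between strike 110° and section 310° = 20°.
tan δ = tan α / sin β = tan 30° / sin 20° = 0.5774 / 0.3420 = 1.6881
δ = arctan(1.6881) = 59.36°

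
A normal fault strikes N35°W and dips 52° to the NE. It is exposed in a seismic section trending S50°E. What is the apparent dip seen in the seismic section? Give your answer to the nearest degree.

The strike is N35°W and the section trends S50°E; the acute angle between them is β = 15°.
tan(apparent dip) = tan 52° · sin 15° = 0.3313
α = arctan(0.3313) = 18.33°

18°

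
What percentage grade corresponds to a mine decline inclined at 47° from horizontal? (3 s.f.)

grade % = 100 × tan 47° = 100 × 1.0724

107%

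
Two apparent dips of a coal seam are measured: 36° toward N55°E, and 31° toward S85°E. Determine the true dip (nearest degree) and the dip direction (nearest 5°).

true dip 36°, dip direction 060°

Represent each trace as a vector plunging at its apparent dip toward its trend (east-north-up frame): v₁ = (0.663, 0.464, -0.588), v₂ = (0.854, -0.075, -0.515).
The plane normal is n = v₁ × v₂ ∝ (0.283, 0.161, 0.446).
tan δ = √(n_x²+n_y²)/n_z = 0.325/0.446, so δ = 36.1°.
Dip direction = atan2(0.283, 0.161) = 60° (azimuth of n's horizontal projection).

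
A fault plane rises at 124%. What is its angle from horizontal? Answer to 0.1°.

tan θ = 124/100 = 1.2400
θ = arctan(1.2400) = 51.12°

51.1°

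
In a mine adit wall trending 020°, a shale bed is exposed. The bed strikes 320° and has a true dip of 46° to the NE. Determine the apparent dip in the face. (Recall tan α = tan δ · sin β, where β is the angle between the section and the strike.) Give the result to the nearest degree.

The strike is 320° and the section trends 020°; the acute angle between them is β = 60°.
tan(apparent dip) = tan 46° · sin 60° = 0.8968
α = arctan(0.8968) = 41.89°

42°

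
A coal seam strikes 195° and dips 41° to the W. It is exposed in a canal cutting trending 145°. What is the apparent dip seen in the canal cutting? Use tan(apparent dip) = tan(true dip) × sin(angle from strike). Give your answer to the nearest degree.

Angle between strike (195°) and section (145°): β = 50°.
tan(apparent dip) = tan 41° · sin 50° = 0.6659
apparent dip = arctan 0.6659 = 33.66°

34°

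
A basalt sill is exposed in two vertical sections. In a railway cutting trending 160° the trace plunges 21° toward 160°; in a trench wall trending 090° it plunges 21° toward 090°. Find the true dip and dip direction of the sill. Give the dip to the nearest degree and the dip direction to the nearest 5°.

Represent each trace as a vector plunging at its apparent dip toward its trend (east-north-up frame): v₁ = (0.319, -0.877, -0.358), v₂ = (0.934, 0.000, -0.358).
The plane normal is n = v₁ × v₂ ∝ (0.314, -0.220, 0.819).
True dip = arccos(n_z / |n|) = arccos(0.9055) = 25.1°.
Dip direction = atan2(0.314, -0.220) = 125° (azimuth of n's horizontal projection).

true dip 25°, dip direction 125°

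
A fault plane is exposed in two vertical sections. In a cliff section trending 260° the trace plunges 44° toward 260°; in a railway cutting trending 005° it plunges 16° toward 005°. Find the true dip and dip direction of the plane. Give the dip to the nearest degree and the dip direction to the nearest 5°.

true dip 48°, dip direction 290°

Represent each trace as a vector plunging at its apparent dip toward its trend (east-north-up frame): v₁ = (-0.708, -0.125, -0.695), v₂ = (0.084, 0.958, -0.276).
The plane normal is n = v₁ × v₂ ∝ (-0.700, 0.253, 0.668).
Dip δ = arctan(|n_h|/n_z) = arctan(0.744/0.668) = 48.1°.
Dip direction = atan2(-0.700, 0.253) = 290° (azimuth of n's horizontal projection).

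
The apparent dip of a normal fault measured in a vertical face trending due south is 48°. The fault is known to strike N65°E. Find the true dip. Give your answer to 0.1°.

β = acute angle between strike N65°E and section due south = 65°.
tan δ = tan α / sin β = tan 48° / sin 65° = 1.1106 / 0.9063 = 1.2254
δ = arctan(1.2254) = 50.78°

50.8°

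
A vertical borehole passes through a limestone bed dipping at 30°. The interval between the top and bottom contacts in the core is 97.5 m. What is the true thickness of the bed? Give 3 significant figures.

84.4 m

True thickness t = h · cos(dip) = 97.5 × cos 30°
t = 97.5 × 0.8660 = 84.437 m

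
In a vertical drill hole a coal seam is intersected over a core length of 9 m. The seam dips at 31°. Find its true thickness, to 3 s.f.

7.71 m

True thickness t = h · cos(dip) = 9 × cos 31°
t = 9 × 0.8572 = 7.715 m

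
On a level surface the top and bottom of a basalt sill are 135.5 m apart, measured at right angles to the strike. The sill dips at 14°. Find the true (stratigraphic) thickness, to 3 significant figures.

True thickness t = w · sin(dip) = 135.5 × sin 14°
t = 135.5 × 0.2419 = 32.780 m

32.8 m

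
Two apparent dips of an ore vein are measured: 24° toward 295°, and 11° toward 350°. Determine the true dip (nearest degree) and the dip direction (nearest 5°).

Each apparent-dip line lies in the plane. As unit vectors (x east, y north, z up), v₁ plunges 24°→295° and v₂ plunges 11°→350°.
n = v₁ × v₂ = (-0.320, 0.089, 0.735) (taken with n_z > 0).
Dip δ = arctan(|n_h|/n_z) = arctan(0.332/0.735) = 24.3°.
The horizontal component of n points toward azimuth atan2(n_x, n_y) = 286°, the dip direction.

true dip 24°, dip direction 285°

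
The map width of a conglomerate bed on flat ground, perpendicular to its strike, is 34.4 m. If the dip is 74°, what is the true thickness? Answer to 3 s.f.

True thickness t = w · sin(dip) = 34.4 × sin 74°
t = 34.4 × 0.9613 = 33.067 m

33.1 m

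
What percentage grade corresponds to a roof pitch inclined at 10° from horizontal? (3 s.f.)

grade % = 100 × tan 10° = 100 × 0.1763

17.6%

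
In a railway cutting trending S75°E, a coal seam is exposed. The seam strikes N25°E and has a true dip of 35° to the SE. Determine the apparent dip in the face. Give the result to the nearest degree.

35°

The strike is N25°E and the section trends S75°E; the acute angle between them is β = 80°.
tan α = tan 35° × sin 80° = 0.7002 × 0.9848 = 0.6896
α = arctan(0.6896) = 34.59°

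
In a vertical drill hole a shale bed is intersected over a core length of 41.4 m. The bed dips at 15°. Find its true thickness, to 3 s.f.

40.0 m

True thickness t = h · cos(dip) = 41.4 × cos 15°
t = 41.4 × 0.9659 = 39.989 m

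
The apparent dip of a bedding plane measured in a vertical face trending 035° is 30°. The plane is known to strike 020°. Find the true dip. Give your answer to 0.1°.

65.9°

β = acute angle between strike 020° and section 035° = 15°.
tan(true dip) = tan 30° / sin 15° = 2.2307
true dip = arctan 2.2307 = 65.85°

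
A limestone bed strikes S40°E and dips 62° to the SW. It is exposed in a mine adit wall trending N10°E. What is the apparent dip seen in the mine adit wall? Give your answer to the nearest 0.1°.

Angle between strike (S40°E) and section (N10°E): β = 50°.
tan α = tan 62° × sin 50° = 1.8807 × 0.7660 = 1.4407
apparent dip = arctan 1.4407 = 55.24°

55.2°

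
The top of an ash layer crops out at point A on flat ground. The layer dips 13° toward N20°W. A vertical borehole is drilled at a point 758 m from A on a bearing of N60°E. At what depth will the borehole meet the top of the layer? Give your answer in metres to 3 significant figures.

The hole lies 80° from the dip direction, so the down-dip offset is 758 × cos 80° = 131.63 m.
Depth = down-dip offset × tan(dip) = 131.63 × tan 13° = 131.63 × 0.2309
Depth = 30.39 m

30.4 m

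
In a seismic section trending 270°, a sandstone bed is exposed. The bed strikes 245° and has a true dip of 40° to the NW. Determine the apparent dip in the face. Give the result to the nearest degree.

20°

Angle between strike (245°) and section (270°): β = 25°.
tan(apparent dip) = tan 40° · sin 25° = 0.3546
α = arctan(0.3546) = 19.53°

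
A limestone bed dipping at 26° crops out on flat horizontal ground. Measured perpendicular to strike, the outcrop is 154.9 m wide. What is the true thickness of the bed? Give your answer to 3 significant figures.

True thickness t = w · sin(dip) = 154.9 × sin 26°
t = 154.9 × 0.4384 = 67.904 m

67.9 m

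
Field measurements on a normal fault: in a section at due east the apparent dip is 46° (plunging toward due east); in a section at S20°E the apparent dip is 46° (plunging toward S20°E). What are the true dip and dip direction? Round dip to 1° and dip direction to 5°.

Each apparent-dip line lies in the plane. As unit vectors (x east, y north, z up), v₁ plunges 46°→due east and v₂ plunges 46°→S20°E.
n = v₁ × v₂ = (0.470, -0.329, 0.453) (taken with n_z > 0).
True dip = arccos(n_z / |n|) = arccos(0.6204) = 51.7°.
Dip direction = azimuth of (n_x, n_y) = atan2(0.470, -0.329) = 125°.

true dip 52°, dip direction 125°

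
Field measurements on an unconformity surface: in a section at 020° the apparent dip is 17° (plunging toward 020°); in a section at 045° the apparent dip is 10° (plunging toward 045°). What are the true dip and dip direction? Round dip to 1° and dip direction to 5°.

The two traces are lines in the plane: v₁ = (sin 20°·cos 17°, cos 20°·cos 17°, −sin 17°), v₂ = (sin 45°·cos 10°, cos 45°·cos 10°, −sin 10°).
n = v₁ × v₂ = (-0.048, 0.147, 0.398) (taken with n_z > 0).
tan δ = √(n_x²+n_y²)/n_z = 0.154/0.398, so δ = 21.2°.
Dip direction = azimuth of (n_x, n_y) = atan2(-0.048, 0.147) = 342°.

true dip 21°, dip direction 340°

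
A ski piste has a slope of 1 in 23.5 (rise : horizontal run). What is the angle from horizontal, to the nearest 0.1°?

2.4°

tan θ = 1/23.5 = 0.0426
θ = arctan(0.0426) = 2.44°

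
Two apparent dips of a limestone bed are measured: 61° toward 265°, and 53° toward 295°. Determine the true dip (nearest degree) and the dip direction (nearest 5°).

true dip 62°, dip direction 250°

Each apparent-dip line lies in the plane. As unit vectors (x east, y north, z up), v₁ plunges 61°→265° and v₂ plunges 53°→295°.
n = v₁ × v₂ = (-0.256, -0.091, 0.146) (taken with n_z > 0).
Dip δ = arctan(|n_h|/n_z) = arctan(0.272/0.146) = 61.8°.
The horizontal component of n points toward azimuth atan2(n_x, n_y) = 250°, the dip direction.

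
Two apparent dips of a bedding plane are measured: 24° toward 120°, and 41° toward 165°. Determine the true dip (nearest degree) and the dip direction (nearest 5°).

The two traces are lines in the plane: v₁ = (sin 120°·cos 24°, cos 120°·cos 24°, −sin 24°), v₂ = (sin 165°·cos 41°, cos 165°·cos 41°, −sin 41°).
Cross product v₁ × v₂ gives the pole to the plane: n ∝ (-0.003, -0.440, 0.488).
Dip δ = arctan(|n_h|/n_z) = arctan(0.440/0.488) = 42.0°.
Dip direction = azimuth of (n_x, n_y) = atan2(-0.003, -0.440) = 180°.

true dip 42°, dip direction 180°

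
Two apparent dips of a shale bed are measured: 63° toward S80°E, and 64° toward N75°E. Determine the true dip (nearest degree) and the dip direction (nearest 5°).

The two traces are lines in the plane: v₁ = (sin 100°·cos 63°, cos 100°·cos 63°, −sin 63°), v₂ = (sin 75°·cos 64°, cos 75°·cos 64°, −sin 64°).
Cross product v₁ × v₂ gives the pole to the plane: n ∝ (0.172, 0.025, 0.084).
True dip = arccos(n_z / |n|) = arccos(0.4358) = 64.2°.
Dip direction = atan2(0.172, 0.025) = 82° (azimuth of n's horizontal projection).

true dip 64°, dip direction 080°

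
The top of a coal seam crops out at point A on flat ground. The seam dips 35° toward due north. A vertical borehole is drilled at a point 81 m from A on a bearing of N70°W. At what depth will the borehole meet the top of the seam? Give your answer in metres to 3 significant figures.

The hole lies 70° from the dip direction, so the down-dip offset is 81 × cos 70° = 27.70 m.
Depth = down-dip offset × tan(dip) = 27.70 × tan 35° = 27.70 × 0.7002
Depth = 19.40 m

19.4 m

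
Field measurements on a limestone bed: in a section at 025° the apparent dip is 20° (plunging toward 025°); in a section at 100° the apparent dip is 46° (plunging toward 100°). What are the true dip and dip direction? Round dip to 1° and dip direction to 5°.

true dip 46°, dip direction 095°

Represent each trace as a vector plunging at its apparent dip toward its trend (east-north-up frame): v₁ = (0.397, 0.852, -0.342), v₂ = (0.684, -0.121, -0.719).
n = v₁ × v₂ = (0.654, -0.052, 0.631) (taken with n_z > 0).
tan δ = √(n_x²+n_y²)/n_z = 0.656/0.631, so δ = 46.1°.
The horizontal component of n points toward azimuth atan2(n_x, n_y) = 95°, the dip direction.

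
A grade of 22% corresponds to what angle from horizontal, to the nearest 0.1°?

12.4°

tan θ = 22/100 = 0.2200
θ = arctan(0.2200) = 12.41°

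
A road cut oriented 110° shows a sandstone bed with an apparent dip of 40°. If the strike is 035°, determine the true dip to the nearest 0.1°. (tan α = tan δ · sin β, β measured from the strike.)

41.0°

β = acute angle between strike 035° and section 110° = 75°.
tan(true dip) = tan 40° / sin 75° = 0.8687
δ = arctan(0.8687) = 40.98°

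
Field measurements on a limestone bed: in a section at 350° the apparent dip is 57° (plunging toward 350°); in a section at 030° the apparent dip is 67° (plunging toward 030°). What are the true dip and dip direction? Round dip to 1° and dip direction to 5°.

true dip 67°, dip direction 040°

Each apparent-dip line lies in the plane. As unit vectors (x east, y north, z up), v₁ plunges 57°→350° and v₂ plunges 67°→030°.
n = v₁ × v₂ = (0.210, 0.251, 0.137) (taken with n_z > 0).
tan δ = √(n_x²+n_y²)/n_z = 0.327/0.137, so δ = 67.3°.
The horizontal component of n points toward azimuth atan2(n_x, n_y) = 40°, the dip direction.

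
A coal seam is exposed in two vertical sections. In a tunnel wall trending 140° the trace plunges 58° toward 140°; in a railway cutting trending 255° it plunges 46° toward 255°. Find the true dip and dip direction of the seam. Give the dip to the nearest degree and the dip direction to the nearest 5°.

The two traces are lines in the plane: v₁ = (sin 140°·cos 58°, cos 140°·cos 58°, −sin 58°), v₂ = (sin 255°·cos 46°, cos 255°·cos 46°, −sin 46°).
The plane normal is n = v₁ × v₂ ∝ (-0.140, -0.814, 0.334).
Dip δ = arctan(|n_h|/n_z) = arctan(0.826/0.334) = 68.0°.
Dip direction = azimuth of (n_x, n_y) = atan2(-0.140, -0.814) = 190°.

true dip 68°, dip direction 190°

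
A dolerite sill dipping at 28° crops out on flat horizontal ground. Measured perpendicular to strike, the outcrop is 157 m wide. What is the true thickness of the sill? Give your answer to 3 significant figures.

True thickness t = w · sin(dip) = 157 × sin 28°
t = 157 × 0.4695 = 73.707 m

73.7 m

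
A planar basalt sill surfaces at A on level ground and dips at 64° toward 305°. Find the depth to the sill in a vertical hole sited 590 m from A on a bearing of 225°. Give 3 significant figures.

The hole lies 80° from the dip direction, so the down-dip offset is 590 × cos 80° = 102.45 m.
Depth = down-dip offset × tan(dip) = 102.45 × tan 64° = 102.45 × 2.0503
Depth = 210.06 m

210 m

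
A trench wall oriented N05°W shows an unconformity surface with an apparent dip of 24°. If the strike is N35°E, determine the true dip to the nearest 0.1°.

34.7°

The section is 40° from the strike.
tan(true dip) = tan 24° / sin 40° = 0.6927
δ = arctan(0.6927) = 34.71°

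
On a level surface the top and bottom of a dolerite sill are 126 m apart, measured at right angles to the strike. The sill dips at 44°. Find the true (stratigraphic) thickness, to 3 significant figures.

True thickness t = w · sin(dip) = 126 × sin 44°
t = 126 × 0.6947 = 87.527 m

87.5 m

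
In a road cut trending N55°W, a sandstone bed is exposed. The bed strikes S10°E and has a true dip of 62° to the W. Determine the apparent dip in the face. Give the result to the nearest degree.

53°

Angle between strike (S10°E) and section (N55°W): β = 45°.
tan α = tan 62° × sin 45° = 1.8807 × 0.7071 = 1.3299
apparent dip = arctan 1.3299 = 53.06°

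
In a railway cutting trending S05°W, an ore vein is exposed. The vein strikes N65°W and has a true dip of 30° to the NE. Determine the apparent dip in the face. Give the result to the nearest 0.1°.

Angle between strike (N65°W) and section (S05°W): β = 70°.
tan α = tan 30° × sin 70° = 0.5774 × 0.9397 = 0.5425
α = arctan(0.5425) = 28.48°

28.5°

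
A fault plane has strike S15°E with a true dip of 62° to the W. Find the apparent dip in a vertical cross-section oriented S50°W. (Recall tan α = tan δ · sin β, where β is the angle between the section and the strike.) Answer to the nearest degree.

The strike is S15°E and the section trends S50°W; the acute angle between them is β = 65°.
tan(apparent dip) = tan 62° · sin 65° = 1.7045
α = arctan(1.7045) = 59.60°

60°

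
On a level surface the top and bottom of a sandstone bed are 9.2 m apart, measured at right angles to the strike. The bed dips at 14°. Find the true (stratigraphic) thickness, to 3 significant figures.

True thickness t = w · sin(dip) = 9.2 × sin 14°
t = 9.2 × 0.2419 = 2.226 m

2.23 m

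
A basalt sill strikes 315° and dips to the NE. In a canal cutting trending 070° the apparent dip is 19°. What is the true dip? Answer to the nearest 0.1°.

20.8°

β = acute angle between strike 315° and section 070° = 65°.
tan(true dip) = tan 19° / sin 65° = 0.3799
true dip = arctan 0.3799 = 20.80°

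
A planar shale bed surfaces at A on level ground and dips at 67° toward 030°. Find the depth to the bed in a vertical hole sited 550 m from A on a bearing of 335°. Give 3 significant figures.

743 m

The hole lies 55° from the dip direction, so the down-dip offset is 550 × cos 55° = 315.47 m.
Depth = down-dip offset × tan(dip) = 315.47 × tan 67° = 315.47 × 2.3559
Depth = 743.19 m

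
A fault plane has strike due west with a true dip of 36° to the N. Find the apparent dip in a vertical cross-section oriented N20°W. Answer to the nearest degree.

34°

The section lies 70° from the strike.
tan α = tan 36° × sin 70° = 0.7265 × 0.9397 = 0.6827
apparent dip = arctan 0.6827 = 34.32°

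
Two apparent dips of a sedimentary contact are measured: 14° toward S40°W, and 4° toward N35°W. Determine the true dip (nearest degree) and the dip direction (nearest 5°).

true dip 16°, dip direction 250°

Represent each trace as a vector plunging at its apparent dip toward its trend (east-north-up frame): v₁ = (-0.624, -0.743, -0.242), v₂ = (-0.572, 0.817, -0.070).
n = v₁ × v₂ = (-0.250, -0.095, 0.935) (taken with n_z > 0).
True dip = arccos(n_z / |n|) = arccos(0.9616) = 15.9°.
The horizontal component of n points toward azimuth atan2(n_x, n_y) = 249°, the dip direction.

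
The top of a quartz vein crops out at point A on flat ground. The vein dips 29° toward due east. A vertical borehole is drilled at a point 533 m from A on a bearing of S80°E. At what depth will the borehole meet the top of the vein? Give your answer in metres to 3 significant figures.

291 m

The hole lies 10° from the dip direction, so the down-dip offset is 533 × cos 10° = 524.90 m.
Depth = down-dip offset × tan(dip) = 524.90 × tan 29° = 524.90 × 0.5543
Depth = 290.96 m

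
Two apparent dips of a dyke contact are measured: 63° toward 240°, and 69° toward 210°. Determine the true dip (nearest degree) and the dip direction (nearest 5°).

Represent each trace as a vector plunging at its apparent dip toward its trend (east-north-up frame): v₁ = (-0.393, -0.227, -0.891), v₂ = (-0.179, -0.310, -0.934).
The plane normal is n = v₁ × v₂ ∝ (-0.065, -0.207, 0.081).
True dip = arccos(n_z / |n|) = arccos(0.3507) = 69.5°.
Dip direction = azimuth of (n_x, n_y) = atan2(-0.065, -0.207) = 197°.

true dip 69°, dip direction 195°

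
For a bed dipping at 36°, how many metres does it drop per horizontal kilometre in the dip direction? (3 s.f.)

727 m

drop per km = 1000 × tan 36° = 1000 × 0.7265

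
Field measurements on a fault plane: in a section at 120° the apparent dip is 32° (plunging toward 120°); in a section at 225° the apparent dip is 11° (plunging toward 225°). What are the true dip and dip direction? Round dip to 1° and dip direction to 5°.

true dip 36°, dip direction 150°

Represent each trace as a vector plunging at its apparent dip toward its trend (east-north-up frame): v₁ = (0.734, -0.424, -0.530), v₂ = (-0.694, -0.694, -0.191).
Cross product v₁ × v₂ gives the pole to the plane: n ∝ (0.287, -0.508, 0.804).
True dip = arccos(n_z / |n|) = arccos(0.8094) = 36.0°.
The horizontal component of n points toward azimuth atan2(n_x, n_y) = 151°, the dip direction.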